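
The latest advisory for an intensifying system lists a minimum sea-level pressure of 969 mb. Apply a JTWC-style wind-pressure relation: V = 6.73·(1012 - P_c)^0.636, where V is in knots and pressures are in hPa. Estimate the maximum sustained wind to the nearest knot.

ΔP = 1012 − 969 = 43 mb.
43^0.636 ≈ 10.937.
V ≈ 6.73 × 10.937 ≈ 73.6 kt.

74 kt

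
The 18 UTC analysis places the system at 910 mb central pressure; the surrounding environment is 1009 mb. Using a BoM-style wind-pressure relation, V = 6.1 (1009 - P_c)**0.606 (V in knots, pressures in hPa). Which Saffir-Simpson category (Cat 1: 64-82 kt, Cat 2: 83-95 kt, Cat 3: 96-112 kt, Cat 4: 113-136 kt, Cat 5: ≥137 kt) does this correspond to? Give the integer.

3

ΔP = 1009 − 910 = 99 mb.
V ≈ 6.1 × 99^0.606 = 6.1 × 16.19 ≈ 99 kt.
99 kt falls in the Category 3 band.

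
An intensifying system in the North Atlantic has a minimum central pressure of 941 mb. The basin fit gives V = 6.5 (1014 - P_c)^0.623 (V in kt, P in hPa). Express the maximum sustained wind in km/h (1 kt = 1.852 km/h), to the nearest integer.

174 km/h

ΔP = 1014 − 941 = 73 mb.
V ≈ 6.5 × 73^0.623 = 6.5 × 14.483 ≈ 94.138 kt.
94.138 × 1.852 ≈ 174.34 km/h → 174 km/h.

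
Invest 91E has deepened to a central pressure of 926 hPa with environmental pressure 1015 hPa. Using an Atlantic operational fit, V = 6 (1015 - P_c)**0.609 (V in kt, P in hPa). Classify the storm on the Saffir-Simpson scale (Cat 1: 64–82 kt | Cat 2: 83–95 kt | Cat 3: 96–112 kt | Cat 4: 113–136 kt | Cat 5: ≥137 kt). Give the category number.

ΔP = 1015 − 926 = 89 hPa.
V ≈ 6 × 89^0.609 = 6 × 15.39 ≈ 92 kt.
92 kt falls in the Category 2 band.

2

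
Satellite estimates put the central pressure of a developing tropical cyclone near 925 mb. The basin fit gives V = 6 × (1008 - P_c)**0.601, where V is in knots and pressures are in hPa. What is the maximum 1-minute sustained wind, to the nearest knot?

85 kt

ΔP = 1008 − 925 = 83 mb.
83^0.601 ≈ 14.235.
V ≈ 6 × 14.235 ≈ 85.4 kt.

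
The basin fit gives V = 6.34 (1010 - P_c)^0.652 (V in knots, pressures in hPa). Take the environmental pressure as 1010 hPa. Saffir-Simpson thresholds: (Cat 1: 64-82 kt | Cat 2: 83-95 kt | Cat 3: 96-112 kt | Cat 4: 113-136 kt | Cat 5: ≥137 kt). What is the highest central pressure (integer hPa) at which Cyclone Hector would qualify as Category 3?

Category 3 begins at V = 96 kt.
Required ΔP = (96/6.34)^(1/0.652) = 15.142^1.534 ≈ 64.58 hPa.
P_c ≤ 1010 − 64.58 = 945.42, so the highest integer P_c is 945 hPa.

945 hPa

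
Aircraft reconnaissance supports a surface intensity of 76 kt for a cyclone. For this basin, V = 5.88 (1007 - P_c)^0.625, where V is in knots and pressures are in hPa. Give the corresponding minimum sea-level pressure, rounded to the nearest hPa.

ΔP = (V / 5.88)^(1/0.625) = (76/5.88)^1.600.
76/5.88 = 12.925; 12.925^1.600 ≈ 60.02 hPa.
P_c = 1007 − 60.02 = 946.98 ≈ 947 hPa.

947 hPa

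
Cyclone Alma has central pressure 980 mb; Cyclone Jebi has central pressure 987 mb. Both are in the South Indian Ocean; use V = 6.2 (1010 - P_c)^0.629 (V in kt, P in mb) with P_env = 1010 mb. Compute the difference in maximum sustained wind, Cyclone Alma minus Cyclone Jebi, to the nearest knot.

Cyclone Alma: ΔP = 30; V ≈ 6.2 × 30^0.629 ≈ 52.66 kt.
Cyclone Jebi: ΔP = 23; V ≈ 6.2 × 23^0.629 ≈ 44.56 kt.
Difference ≈ 52.66 − 44.56 = 8.10 → 8 kt.

8 kt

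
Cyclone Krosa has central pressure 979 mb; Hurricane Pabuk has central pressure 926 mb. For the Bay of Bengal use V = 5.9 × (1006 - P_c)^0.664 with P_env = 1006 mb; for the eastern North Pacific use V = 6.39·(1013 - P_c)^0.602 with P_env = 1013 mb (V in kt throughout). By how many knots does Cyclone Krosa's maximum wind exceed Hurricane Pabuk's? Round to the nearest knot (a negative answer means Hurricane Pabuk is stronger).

-41 kt

Cyclone Krosa: ΔP = 27; V ≈ 5.9 × 27^0.664 ≈ 52.64 kt.
Hurricane Pabuk: ΔP = 87; V ≈ 6.39 × 87^0.602 ≈ 93.99 kt.
Difference ≈ 52.64 − 93.99 = -41.35 → -41 kt.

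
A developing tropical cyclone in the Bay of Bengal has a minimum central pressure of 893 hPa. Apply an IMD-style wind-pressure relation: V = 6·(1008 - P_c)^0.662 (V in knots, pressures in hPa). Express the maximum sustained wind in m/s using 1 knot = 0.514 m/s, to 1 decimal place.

ΔP = 1008 − 893 = 115 hPa.
V ≈ 6 × 115^0.662 = 6 × 23.130 ≈ 138.782 kt.
138.782 × 0.514 ≈ 71.33 m/s → 71.3 m/s.

71.3 m/s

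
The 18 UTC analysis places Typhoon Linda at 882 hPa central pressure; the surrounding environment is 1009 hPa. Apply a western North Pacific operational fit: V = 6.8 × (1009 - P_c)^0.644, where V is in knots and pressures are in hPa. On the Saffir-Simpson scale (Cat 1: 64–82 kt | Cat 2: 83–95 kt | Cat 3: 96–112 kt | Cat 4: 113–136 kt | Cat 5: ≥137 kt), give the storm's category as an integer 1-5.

ΔP = 1009 − 882 = 127 hPa.
V ≈ 6.8 × 127^0.644 = 6.8 × 22.64 ≈ 154 kt.
154 kt falls in the Category 5 band.

5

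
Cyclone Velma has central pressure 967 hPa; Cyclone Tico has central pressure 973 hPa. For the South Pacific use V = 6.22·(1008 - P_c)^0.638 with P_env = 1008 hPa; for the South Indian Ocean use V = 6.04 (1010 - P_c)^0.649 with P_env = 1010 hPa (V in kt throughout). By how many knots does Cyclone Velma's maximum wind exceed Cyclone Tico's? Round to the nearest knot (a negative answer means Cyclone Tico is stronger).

4 kt

Cyclone Velma: ΔP = 41; V ≈ 6.22 × 41^0.638 ≈ 66.49 kt.
Cyclone Tico: ΔP = 37; V ≈ 6.04 × 37^0.649 ≈ 62.92 kt.
Difference ≈ 66.49 − 62.92 = 3.57 → 4 kt.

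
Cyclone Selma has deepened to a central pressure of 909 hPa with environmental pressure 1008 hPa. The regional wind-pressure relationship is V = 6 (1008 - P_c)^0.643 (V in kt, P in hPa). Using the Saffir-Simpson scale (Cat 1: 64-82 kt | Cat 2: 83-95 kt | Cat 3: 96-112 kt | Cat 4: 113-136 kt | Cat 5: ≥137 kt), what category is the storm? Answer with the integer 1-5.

ΔP = 1008 − 909 = 99 hPa.
V ≈ 6 × 99^0.643 = 6 × 19.20 ≈ 115 kt.
115 kt falls in the Category 4 band.

4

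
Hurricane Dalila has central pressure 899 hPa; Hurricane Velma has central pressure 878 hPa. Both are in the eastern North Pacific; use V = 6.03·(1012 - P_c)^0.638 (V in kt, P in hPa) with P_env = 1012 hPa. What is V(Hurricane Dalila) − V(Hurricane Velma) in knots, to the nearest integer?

Hurricane Dalila: ΔP = 113; V ≈ 6.03 × 113^0.638 ≈ 123.08 kt.
Hurricane Velma: ΔP = 134; V ≈ 6.03 × 134^0.638 ≈ 137.22 kt.
Difference ≈ 123.08 − 137.22 = -14.14 → -14 kt.

-14 kt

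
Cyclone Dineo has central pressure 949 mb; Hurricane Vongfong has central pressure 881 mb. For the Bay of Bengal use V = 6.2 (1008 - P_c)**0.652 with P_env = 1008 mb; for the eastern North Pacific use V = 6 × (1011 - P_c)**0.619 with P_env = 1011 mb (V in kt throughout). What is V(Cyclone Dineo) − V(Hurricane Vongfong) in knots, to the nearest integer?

Cyclone Dineo: ΔP = 59; V ≈ 6.2 × 59^0.652 ≈ 88.51 kt.
Hurricane Vongfong: ΔP = 130; V ≈ 6 × 130^0.619 ≈ 122.09 kt.
Difference ≈ 88.51 − 122.09 = -33.58 → -34 kt.

-34 kt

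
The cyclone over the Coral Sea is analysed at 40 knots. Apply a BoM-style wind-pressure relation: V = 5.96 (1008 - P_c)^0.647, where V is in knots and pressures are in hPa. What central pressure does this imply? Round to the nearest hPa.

989 hPa

ΔP = (V / 5.96)^(1/0.647) = (40/5.96)^1.546.
40/5.96 = 6.711; 6.711^1.546 ≈ 18.96 hPa.
P_c = 1008 − 18.96 = 989.04 ≈ 989 hPa.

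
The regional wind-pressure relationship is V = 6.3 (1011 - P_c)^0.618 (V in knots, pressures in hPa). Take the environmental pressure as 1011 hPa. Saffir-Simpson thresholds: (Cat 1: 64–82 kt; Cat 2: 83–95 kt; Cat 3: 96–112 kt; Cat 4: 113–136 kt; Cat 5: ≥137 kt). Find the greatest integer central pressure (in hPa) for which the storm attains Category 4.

904 hPa

Category 4 begins at V = 113 kt.
Required ΔP = (113/6.3)^(1/0.618) = 17.937^1.618 ≈ 106.83 hPa.
P_c ≤ 1011 − 106.83 = 904.17, so the highest integer P_c is 904 hPa.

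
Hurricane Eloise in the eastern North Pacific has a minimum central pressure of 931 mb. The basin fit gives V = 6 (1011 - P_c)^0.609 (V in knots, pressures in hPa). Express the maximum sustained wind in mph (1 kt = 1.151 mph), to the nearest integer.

ΔP = 1011 − 931 = 80 mb.
V ≈ 6 × 80^0.609 = 6 × 14.421 ≈ 86.523 kt.
86.523 × 1.151 ≈ 99.59 mph → 100 mph.

100 mph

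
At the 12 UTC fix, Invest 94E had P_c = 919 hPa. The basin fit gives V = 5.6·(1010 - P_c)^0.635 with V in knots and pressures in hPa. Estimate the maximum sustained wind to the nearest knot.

98 kt

ΔP = 1010 − 919 = 91 hPa.
91^0.635 ≈ 17.538.
V ≈ 5.6 × 17.538 ≈ 98.2 kt.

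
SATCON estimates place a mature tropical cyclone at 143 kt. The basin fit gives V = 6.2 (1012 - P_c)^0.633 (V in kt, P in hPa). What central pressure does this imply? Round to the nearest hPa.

870 hPa

ΔP = (V / 6.2)^(1/0.633) = (143/6.2)^1.580.
143/6.2 = 23.065; 23.065^1.580 ≈ 142.28 hPa.
P_c = 1012 − 142.28 = 869.72 ≈ 870 hPa.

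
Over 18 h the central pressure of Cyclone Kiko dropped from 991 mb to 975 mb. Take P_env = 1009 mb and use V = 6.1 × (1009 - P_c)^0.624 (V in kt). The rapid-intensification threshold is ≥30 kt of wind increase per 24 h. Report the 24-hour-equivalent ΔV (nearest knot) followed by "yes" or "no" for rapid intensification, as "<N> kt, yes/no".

24 kt, no

V₁: ΔP = 18, V ≈ 6.1 × 18^0.624 ≈ 37.04 kt.
V₂: ΔP = 34, V ≈ 6.1 × 34^0.624 ≈ 55.08 kt.
ΔV over 18 h = 18.04 kt → 24 h equivalent = 18.04 × 24/18 ≈ 24.05 kt.
24 kt < 30 kt ⇒ not rapid intensification.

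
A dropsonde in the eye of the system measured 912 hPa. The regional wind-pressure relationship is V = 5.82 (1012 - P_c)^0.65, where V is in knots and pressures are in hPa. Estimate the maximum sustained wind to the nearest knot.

ΔP = 1012 − 912 = 100 hPa.
100^0.65 ≈ 19.953.
V ≈ 5.82 × 19.953 ≈ 116.1 kt.

116 kt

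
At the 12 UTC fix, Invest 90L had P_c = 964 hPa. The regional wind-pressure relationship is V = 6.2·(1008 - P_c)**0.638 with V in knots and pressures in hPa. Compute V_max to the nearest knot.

ΔP = 1008 − 964 = 44 hPa.
44^0.638 ≈ 11.182.
V ≈ 6.2 × 11.182 ≈ 69.3 kt.

69 kt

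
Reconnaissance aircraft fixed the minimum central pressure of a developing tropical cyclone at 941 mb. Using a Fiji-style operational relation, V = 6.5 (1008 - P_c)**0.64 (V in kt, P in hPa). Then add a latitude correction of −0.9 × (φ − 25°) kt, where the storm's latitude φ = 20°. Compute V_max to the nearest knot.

100 kt

ΔP = 1008 − 941 = 67 mb.
67^0.64 ≈ 14.746.
V ≈ 6.5 × 14.746 ≈ 95.9 kt.
Latitude correction: −0.9 × (20 − 25) = 4.5 kt.
Corrected V ≈ 100.4 kt → 100 kt.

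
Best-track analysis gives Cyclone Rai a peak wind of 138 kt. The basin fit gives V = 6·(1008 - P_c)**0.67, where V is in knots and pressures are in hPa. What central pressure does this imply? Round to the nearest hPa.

900 hPa

ΔP = (V / 6)^(1/0.67) = (138/6)^1.493.
138/6 = 23.000; 23.000^1.493 ≈ 107.75 hPa.
P_c = 1008 − 107.75 = 900.25 ≈ 900 hPa.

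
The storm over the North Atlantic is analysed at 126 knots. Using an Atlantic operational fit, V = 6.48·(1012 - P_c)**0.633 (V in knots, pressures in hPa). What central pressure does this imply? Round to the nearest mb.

903 mb

ΔP = (V / 6.48)^(1/0.633) = (126/6.48)^1.580.
126/6.48 = 19.444; 19.444^1.580 ≈ 108.65 mb.
P_c = 1012 − 108.65 = 903.35 ≈ 903 mb.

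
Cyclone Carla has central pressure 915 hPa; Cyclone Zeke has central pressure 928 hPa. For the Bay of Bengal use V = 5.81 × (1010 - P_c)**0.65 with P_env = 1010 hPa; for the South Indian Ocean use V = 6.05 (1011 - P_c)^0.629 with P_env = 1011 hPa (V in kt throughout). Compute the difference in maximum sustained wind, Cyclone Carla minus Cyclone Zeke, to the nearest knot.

Cyclone Carla: ΔP = 95; V ≈ 5.81 × 95^0.65 ≈ 112.12 kt.
Cyclone Zeke: ΔP = 83; V ≈ 6.05 × 83^0.629 ≈ 97.47 kt.
Difference ≈ 112.12 − 97.47 = 14.65 → 15 kt.

15 kt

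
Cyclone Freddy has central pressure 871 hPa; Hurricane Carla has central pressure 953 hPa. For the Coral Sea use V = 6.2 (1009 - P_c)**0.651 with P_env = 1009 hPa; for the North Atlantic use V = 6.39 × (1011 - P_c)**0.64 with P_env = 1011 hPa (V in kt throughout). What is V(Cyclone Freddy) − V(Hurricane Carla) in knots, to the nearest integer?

Cyclone Freddy: ΔP = 138; V ≈ 6.2 × 138^0.651 ≈ 153.27 kt.
Hurricane Carla: ΔP = 58; V ≈ 6.39 × 58^0.64 ≈ 85.92 kt.
Difference ≈ 153.27 − 85.92 = 67.35 → 67 kt.

67 kt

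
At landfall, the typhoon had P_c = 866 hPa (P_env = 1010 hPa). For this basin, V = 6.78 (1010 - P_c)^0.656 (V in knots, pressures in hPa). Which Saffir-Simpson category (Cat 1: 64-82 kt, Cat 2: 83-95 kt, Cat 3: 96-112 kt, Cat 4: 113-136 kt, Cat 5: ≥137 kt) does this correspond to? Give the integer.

5

ΔP = 1010 − 866 = 144 hPa.
V ≈ 6.78 × 144^0.656 = 6.78 × 26.05 ≈ 177 kt.
177 kt falls in the Category 5 band.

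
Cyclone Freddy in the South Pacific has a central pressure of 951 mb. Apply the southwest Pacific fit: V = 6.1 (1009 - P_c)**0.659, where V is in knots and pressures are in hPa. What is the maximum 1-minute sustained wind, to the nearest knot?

89 kt

ΔP = 1009 − 951 = 58 mb.
58^0.659 ≈ 14.524.
V ≈ 6.1 × 14.524 ≈ 88.6 kt.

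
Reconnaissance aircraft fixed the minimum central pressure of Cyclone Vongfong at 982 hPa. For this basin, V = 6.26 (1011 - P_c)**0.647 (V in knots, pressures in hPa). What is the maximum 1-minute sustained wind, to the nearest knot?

55 kt

ΔP = 1011 − 982 = 29 hPa.
29^0.647 ≈ 8.834.
V ≈ 6.26 × 8.834 ≈ 55.3 kt.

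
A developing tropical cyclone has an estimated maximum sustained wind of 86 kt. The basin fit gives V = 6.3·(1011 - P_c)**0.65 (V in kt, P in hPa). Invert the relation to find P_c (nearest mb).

ΔP = (V / 6.3)^(1/0.65) = (86/6.3)^1.538.
86/6.3 = 13.651; 13.651^1.538 ≈ 55.77 mb.
P_c = 1011 − 55.77 = 955.23 ≈ 955 mb.

955 mb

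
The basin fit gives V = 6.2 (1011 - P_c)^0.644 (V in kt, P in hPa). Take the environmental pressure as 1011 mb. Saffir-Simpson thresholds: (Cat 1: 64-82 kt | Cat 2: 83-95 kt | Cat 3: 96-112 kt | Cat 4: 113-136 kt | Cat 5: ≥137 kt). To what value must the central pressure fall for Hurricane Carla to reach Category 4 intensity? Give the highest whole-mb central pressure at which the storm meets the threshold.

920 mb

Category 4 begins at V = 113 kt.
Required ΔP = (113/6.2)^(1/0.644) = 18.226^1.553 ≈ 90.70 mb.
P_c ≤ 1011 − 90.70 = 920.30, so the highest integer P_c is 920 mb.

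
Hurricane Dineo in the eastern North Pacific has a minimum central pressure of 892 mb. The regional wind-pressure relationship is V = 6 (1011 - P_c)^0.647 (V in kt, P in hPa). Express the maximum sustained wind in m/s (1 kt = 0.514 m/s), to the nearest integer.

ΔP = 1011 − 892 = 119 mb.
V ≈ 6 × 119^0.647 = 6 × 22.023 ≈ 132.139 kt.
132.139 × 0.514 ≈ 67.92 m/s → 68 m/s.

68 m/s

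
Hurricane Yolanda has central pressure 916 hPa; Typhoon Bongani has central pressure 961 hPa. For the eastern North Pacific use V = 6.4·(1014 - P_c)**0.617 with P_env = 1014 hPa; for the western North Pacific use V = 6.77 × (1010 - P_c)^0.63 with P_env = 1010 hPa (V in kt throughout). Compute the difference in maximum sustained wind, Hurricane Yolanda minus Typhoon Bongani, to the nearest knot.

Hurricane Yolanda: ΔP = 98; V ≈ 6.4 × 98^0.617 ≈ 108.33 kt.
Typhoon Bongani: ΔP = 49; V ≈ 6.77 × 49^0.63 ≈ 78.60 kt.
Difference ≈ 108.33 − 78.60 = 29.73 → 30 kt.

30 kt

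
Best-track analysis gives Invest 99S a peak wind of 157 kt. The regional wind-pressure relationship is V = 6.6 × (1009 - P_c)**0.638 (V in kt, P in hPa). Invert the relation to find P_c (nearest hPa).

865 hPa

ΔP = (V / 6.6)^(1/0.638) = (157/6.6)^1.567.
157/6.6 = 23.788; 23.788^1.567 ≈ 143.65 hPa.
P_c = 1009 − 143.65 = 865.35 ≈ 865 hPa.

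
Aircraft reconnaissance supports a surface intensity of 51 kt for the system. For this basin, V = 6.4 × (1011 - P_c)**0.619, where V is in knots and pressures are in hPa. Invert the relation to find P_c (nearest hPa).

ΔP = (V / 6.4)^(1/0.619) = (51/6.4)^1.616.
51/6.4 = 7.969; 7.969^1.616 ≈ 28.59 hPa.
P_c = 1011 − 28.59 = 982.41 ≈ 982 hPa.

982 hPa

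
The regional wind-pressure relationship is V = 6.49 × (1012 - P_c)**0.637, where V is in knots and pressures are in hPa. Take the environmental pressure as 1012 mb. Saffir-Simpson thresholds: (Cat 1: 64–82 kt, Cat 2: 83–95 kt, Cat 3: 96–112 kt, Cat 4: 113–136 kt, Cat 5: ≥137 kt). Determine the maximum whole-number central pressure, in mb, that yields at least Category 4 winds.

923 mb

Category 4 begins at V = 113 kt.
Required ΔP = (113/6.49)^(1/0.637) = 17.411^1.570 ≈ 88.70 mb.
P_c ≤ 1012 − 88.70 = 923.30, so the highest integer P_c is 923 mb.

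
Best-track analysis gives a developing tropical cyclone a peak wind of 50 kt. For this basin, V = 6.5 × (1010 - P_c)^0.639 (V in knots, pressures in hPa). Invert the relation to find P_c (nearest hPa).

ΔP = (V / 6.5)^(1/0.639) = (50/6.5)^1.565.
50/6.5 = 7.692; 7.692^1.565 ≈ 24.36 hPa.
P_c = 1010 − 24.36 = 985.64 ≈ 986 hPa.

986 hPa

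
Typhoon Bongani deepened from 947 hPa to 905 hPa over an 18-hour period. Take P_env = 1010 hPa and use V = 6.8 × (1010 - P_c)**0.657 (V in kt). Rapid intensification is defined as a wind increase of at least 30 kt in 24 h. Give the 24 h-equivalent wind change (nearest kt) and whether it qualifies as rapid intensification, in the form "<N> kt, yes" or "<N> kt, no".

55 kt, yes

V₁: ΔP = 63, V ≈ 6.8 × 63^0.657 ≈ 103.44 kt.
V₂: ΔP = 105, V ≈ 6.8 × 105^0.657 ≈ 144.69 kt.
ΔV over 18 h = 41.25 kt → 24 h equivalent = 41.25 × 24/18 ≈ 55.00 kt.
55 kt ≥ 30 kt ⇒ rapid intensification.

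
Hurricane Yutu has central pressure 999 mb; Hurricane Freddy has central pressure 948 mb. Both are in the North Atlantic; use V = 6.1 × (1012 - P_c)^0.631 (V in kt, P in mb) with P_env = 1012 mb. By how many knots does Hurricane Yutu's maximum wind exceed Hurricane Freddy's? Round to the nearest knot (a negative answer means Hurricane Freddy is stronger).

-53 kt

Hurricane Yutu: ΔP = 13; V ≈ 6.1 × 13^0.631 ≈ 30.78 kt.
Hurricane Freddy: ΔP = 64; V ≈ 6.1 × 64^0.631 ≈ 84.15 kt.
Difference ≈ 30.78 − 84.15 = -53.37 → -53 kt.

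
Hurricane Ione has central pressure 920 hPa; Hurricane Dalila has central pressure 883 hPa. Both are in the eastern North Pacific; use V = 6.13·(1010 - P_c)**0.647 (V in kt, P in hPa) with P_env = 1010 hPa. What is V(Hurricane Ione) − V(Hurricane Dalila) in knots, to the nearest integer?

Hurricane Ione: ΔP = 90; V ≈ 6.13 × 90^0.647 ≈ 112.68 kt.
Hurricane Dalila: ΔP = 127; V ≈ 6.13 × 127^0.647 ≈ 140.81 kt.
Difference ≈ 112.68 − 140.81 = -28.13 → -28 kt.

-28 kt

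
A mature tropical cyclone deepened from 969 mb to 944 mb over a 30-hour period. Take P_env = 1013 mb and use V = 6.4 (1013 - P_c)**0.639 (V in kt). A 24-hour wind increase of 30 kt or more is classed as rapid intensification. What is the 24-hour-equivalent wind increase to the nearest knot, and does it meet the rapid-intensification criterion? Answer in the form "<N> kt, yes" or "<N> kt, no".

19 kt, no

V₁: ΔP = 44, V ≈ 6.4 × 44^0.639 ≈ 71.84 kt.
V₂: ΔP = 69, V ≈ 6.4 × 69^0.639 ≈ 95.76 kt.
ΔV over 30 h = 23.92 kt → 24 h equivalent = 23.92 × 24/30 ≈ 19.14 kt.
19 kt < 30 kt ⇒ not rapid intensification.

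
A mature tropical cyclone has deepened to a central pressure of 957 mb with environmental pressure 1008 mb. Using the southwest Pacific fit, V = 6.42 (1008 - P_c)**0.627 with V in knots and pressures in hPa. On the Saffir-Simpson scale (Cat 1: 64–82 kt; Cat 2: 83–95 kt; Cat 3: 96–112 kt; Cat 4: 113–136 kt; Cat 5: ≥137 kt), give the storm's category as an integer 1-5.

ΔP = 1008 − 957 = 51 mb.
V ≈ 6.42 × 51^0.627 = 6.42 × 11.77 ≈ 76 kt.
76 kt falls in the Category 1 band.

1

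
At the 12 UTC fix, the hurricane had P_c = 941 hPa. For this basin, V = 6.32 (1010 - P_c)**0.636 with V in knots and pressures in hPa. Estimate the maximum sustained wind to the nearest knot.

93 kt

ΔP = 1010 − 941 = 69 hPa.
69^0.636 ≈ 14.774.
V ≈ 6.32 × 14.774 ≈ 93.4 kt.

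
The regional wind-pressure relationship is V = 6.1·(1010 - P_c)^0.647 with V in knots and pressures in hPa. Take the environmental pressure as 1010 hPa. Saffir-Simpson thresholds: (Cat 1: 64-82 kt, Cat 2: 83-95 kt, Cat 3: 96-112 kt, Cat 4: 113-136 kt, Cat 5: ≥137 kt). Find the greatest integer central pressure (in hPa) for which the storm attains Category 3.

Category 3 begins at V = 96 kt.
Required ΔP = (96/6.1)^(1/0.647) = 15.738^1.546 ≈ 70.79 hPa.
P_c ≤ 1010 − 70.79 = 939.21, so the highest integer P_c is 939 hPa.

939 hPa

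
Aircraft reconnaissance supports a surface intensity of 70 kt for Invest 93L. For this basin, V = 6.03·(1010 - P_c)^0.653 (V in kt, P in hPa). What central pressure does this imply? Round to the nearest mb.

967 mb

ΔP = (V / 6.03)^(1/0.653) = (70/6.03)^1.531.
70/6.03 = 11.609; 11.609^1.531 ≈ 42.72 mb.
P_c = 1010 − 42.72 = 967.28 ≈ 967 mb.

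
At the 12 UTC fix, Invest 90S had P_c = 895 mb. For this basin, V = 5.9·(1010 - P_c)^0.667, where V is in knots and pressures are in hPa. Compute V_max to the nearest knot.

140 kt

ΔP = 1010 − 895 = 115 mb.
115^0.667 ≈ 23.686.
V ≈ 5.9 × 23.686 ≈ 139.7 kt.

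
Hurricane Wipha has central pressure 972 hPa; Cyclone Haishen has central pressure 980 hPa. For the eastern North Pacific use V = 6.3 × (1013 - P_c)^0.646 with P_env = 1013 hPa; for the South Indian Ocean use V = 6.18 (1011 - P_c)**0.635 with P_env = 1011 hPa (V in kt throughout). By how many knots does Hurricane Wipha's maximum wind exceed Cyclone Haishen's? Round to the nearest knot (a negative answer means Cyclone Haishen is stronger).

Hurricane Wipha: ΔP = 41; V ≈ 6.3 × 41^0.646 ≈ 69.37 kt.
Cyclone Haishen: ΔP = 31; V ≈ 6.18 × 31^0.635 ≈ 54.70 kt.
Difference ≈ 69.37 − 54.70 = 14.67 → 15 kt.

15 kt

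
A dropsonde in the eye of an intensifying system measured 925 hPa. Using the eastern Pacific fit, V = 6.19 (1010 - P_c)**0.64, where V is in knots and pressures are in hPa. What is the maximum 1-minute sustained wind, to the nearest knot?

ΔP = 1010 − 925 = 85 hPa.
85^0.64 ≈ 17.172.
V ≈ 6.19 × 17.172 ≈ 106.3 kt.

106 kt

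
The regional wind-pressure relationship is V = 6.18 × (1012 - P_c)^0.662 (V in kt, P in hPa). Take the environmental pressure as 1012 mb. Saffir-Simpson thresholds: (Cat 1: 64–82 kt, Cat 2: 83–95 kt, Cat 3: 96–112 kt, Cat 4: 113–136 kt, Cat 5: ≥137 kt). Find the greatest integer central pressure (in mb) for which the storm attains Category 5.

904 mb

Category 5 begins at V = 137 kt.
Required ΔP = (137/6.18)^(1/0.662) = 22.168^1.511 ≈ 107.85 mb.
P_c ≤ 1012 − 107.85 = 904.15, so the highest integer P_c is 904 mb.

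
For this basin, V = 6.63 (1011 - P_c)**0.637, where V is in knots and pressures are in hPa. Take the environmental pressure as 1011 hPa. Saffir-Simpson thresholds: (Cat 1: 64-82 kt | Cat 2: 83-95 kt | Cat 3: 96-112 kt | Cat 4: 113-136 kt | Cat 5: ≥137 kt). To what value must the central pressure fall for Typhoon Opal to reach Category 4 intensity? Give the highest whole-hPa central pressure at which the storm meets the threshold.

Category 4 begins at V = 113 kt.
Required ΔP = (113/6.63)^(1/0.637) = 17.044^1.570 ≈ 85.78 hPa.
P_c ≤ 1011 − 85.78 = 925.22, so the highest integer P_c is 925 hPa.

925 hPa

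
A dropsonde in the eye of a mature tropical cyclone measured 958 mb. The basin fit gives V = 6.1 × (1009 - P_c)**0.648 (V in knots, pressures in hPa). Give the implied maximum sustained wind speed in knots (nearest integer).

78 kt

ΔP = 1009 − 958 = 51 mb.
51^0.648 ≈ 12.779.
V ≈ 6.1 × 12.779 ≈ 78.0 kt.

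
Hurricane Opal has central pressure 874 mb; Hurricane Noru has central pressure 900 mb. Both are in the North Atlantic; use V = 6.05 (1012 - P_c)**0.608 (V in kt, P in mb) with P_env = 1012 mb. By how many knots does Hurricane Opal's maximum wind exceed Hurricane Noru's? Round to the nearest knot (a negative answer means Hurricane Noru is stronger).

Hurricane Opal: ΔP = 138; V ≈ 6.05 × 138^0.608 ≈ 121.00 kt.
Hurricane Noru: ΔP = 112; V ≈ 6.05 × 112^0.608 ≈ 106.58 kt.
Difference ≈ 121.00 − 106.58 = 14.42 → 14 kt.

14 kt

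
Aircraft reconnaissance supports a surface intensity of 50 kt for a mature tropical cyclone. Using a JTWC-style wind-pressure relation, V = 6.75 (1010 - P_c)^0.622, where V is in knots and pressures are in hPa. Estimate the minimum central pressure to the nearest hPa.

985 hPa

ΔP = (V / 6.75)^(1/0.622) = (50/6.75)^1.608.
50/6.75 = 7.407; 7.407^1.608 ≈ 25.01 hPa.
P_c = 1010 − 25.01 = 984.99 ≈ 985 hPa.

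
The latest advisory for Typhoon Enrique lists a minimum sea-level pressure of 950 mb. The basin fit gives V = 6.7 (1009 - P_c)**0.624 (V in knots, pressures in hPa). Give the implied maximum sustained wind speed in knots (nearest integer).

ΔP = 1009 − 950 = 59 mb.
59^0.624 ≈ 12.735.
V ≈ 6.7 × 12.735 ≈ 85.3 kt.

85 kt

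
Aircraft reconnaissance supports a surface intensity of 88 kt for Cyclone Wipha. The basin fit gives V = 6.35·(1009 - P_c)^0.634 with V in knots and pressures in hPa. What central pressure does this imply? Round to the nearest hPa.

ΔP = (V / 6.35)^(1/0.634) = (88/6.35)^1.577.
88/6.35 = 13.858; 13.858^1.577 ≈ 63.21 hPa.
P_c = 1009 − 63.21 = 945.79 ≈ 946 hPa.

946 hPa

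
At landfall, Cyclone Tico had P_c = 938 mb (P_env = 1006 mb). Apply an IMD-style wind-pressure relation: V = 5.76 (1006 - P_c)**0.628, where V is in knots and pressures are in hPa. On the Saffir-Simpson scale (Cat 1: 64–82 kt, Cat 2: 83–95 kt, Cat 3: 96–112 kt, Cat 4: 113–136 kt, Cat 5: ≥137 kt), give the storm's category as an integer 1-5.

1

ΔP = 1006 − 938 = 68 mb.
V ≈ 5.76 × 68^0.628 = 5.76 × 14.15 ≈ 82 kt.
82 kt falls in the Category 1 band.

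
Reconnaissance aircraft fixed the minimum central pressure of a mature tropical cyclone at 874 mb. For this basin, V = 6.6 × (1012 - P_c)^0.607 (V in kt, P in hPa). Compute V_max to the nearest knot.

131 kt

ΔP = 1012 − 874 = 138 mb.
138^0.607 ≈ 19.902.
V ≈ 6.6 × 19.902 ≈ 131.4 kt.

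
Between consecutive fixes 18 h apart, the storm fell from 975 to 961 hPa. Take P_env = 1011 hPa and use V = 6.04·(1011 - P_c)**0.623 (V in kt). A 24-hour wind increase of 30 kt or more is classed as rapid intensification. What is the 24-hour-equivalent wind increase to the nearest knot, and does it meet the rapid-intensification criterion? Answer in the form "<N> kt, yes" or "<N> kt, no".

V₁: ΔP = 36, V ≈ 6.04 × 36^0.623 ≈ 56.31 kt.
V₂: ΔP = 50, V ≈ 6.04 × 50^0.623 ≈ 69.10 kt.
ΔV over 18 h = 12.79 kt → 24 h equivalent = 12.79 × 24/18 ≈ 17.05 kt.
17 kt < 30 kt ⇒ not rapid intensification.

17 kt, no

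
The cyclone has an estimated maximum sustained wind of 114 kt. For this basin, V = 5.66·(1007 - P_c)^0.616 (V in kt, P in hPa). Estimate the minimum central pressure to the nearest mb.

876 mb

ΔP = (V / 5.66)^(1/0.616) = (114/5.66)^1.623.
114/5.66 = 20.141; 20.141^1.623 ≈ 130.93 mb.
P_c = 1007 − 130.93 = 876.07 ≈ 876 mb.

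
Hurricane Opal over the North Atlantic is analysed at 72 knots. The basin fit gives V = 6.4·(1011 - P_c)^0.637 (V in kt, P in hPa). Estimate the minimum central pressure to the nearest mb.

966 mb

ΔP = (V / 6.4)^(1/0.637) = (72/6.4)^1.570.
72/6.4 = 11.250; 11.250^1.570 ≈ 44.68 mb.
P_c = 1011 − 44.68 = 966.32 ≈ 966 mb.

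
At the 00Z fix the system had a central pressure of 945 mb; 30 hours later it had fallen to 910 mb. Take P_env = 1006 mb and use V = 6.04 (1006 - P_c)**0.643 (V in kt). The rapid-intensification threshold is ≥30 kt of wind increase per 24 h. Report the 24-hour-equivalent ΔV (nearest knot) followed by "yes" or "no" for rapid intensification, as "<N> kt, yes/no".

V₁: ΔP = 61, V ≈ 6.04 × 61^0.643 ≈ 84.92 kt.
V₂: ΔP = 96, V ≈ 6.04 × 96^0.643 ≈ 113.67 kt.
ΔV over 30 h = 28.75 kt → 24 h equivalent = 28.75 × 24/30 ≈ 23.00 kt.
23 kt < 30 kt ⇒ not rapid intensification.

23 kt, no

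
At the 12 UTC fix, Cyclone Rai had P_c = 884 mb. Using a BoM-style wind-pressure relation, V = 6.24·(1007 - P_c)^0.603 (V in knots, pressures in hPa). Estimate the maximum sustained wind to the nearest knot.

114 kt

ΔP = 1007 − 884 = 123 mb.
123^0.603 ≈ 18.206.
V ≈ 6.24 × 18.206 ≈ 113.6 kt.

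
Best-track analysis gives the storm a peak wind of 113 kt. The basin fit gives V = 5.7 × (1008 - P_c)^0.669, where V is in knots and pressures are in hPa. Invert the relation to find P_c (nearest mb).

921 mb

ΔP = (V / 5.7)^(1/0.669) = (113/5.7)^1.495.
113/5.7 = 19.825; 19.825^1.495 ≈ 86.90 mb.
P_c = 1008 − 86.90 = 921.10 ≈ 921 mb.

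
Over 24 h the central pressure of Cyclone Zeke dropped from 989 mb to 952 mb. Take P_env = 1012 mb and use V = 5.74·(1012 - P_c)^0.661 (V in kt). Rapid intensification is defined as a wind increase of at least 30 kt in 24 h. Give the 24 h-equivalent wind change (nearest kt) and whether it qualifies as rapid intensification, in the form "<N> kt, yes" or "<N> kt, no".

40 kt, yes

V₁: ΔP = 23, V ≈ 5.74 × 23^0.661 ≈ 45.61 kt.
V₂: ΔP = 60, V ≈ 5.74 × 60^0.661 ≈ 85.95 kt.
ΔV over 24 h = 40.34 kt → 24 h equivalent = 40.34 × 24/24 ≈ 40.34 kt.
40 kt ≥ 30 kt ⇒ rapid intensification.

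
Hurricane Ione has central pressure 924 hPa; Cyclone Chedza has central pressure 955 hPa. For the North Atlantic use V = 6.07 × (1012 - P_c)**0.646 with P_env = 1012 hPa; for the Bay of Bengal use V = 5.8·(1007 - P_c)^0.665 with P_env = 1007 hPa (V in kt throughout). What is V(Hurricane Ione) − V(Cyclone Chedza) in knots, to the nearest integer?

29 kt

Hurricane Ione: ΔP = 88; V ≈ 6.07 × 88^0.646 ≈ 109.48 kt.
Cyclone Chedza: ΔP = 52; V ≈ 5.8 × 52^0.665 ≈ 80.27 kt.
Difference ≈ 109.48 − 80.27 = 29.21 → 29 kt.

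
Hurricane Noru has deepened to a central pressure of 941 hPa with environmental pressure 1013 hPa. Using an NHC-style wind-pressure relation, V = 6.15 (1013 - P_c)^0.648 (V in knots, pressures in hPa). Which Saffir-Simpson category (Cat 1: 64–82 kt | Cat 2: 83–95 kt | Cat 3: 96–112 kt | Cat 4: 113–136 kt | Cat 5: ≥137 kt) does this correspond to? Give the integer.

3

ΔP = 1013 − 941 = 72 hPa.
V ≈ 6.15 × 72^0.648 = 6.15 × 15.98 ≈ 98 kt.
98 kt falls in the Category 3 band.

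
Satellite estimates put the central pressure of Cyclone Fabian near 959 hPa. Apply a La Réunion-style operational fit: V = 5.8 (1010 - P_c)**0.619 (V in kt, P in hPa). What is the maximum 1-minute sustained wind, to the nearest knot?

ΔP = 1010 − 959 = 51 hPa.
51^0.619 ≈ 11.402.
V ≈ 5.8 × 11.402 ≈ 66.1 kt.

66 kt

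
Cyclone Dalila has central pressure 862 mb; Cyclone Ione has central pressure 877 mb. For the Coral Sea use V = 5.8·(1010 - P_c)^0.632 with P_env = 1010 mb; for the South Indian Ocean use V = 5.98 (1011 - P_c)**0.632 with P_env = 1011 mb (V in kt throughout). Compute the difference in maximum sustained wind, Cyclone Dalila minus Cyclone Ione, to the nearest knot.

Cyclone Dalila: ΔP = 148; V ≈ 5.8 × 148^0.632 ≈ 136.47 kt.
Cyclone Ione: ΔP = 134; V ≈ 5.98 × 134^0.632 ≈ 132.14 kt.
Difference ≈ 136.47 − 132.14 = 4.33 → 4 kt.

4 kt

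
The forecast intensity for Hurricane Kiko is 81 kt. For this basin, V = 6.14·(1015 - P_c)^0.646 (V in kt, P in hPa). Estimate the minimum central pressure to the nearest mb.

ΔP = (V / 6.14)^(1/0.646) = (81/6.14)^1.548.
81/6.14 = 13.192; 13.192^1.548 ≈ 54.23 mb.
P_c = 1015 − 54.23 = 960.77 ≈ 961 mb.

961 mb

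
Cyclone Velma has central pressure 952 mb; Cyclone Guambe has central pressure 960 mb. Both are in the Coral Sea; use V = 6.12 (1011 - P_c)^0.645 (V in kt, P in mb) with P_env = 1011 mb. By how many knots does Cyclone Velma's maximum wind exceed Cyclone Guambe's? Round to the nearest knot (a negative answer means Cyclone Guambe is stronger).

Cyclone Velma: ΔP = 59; V ≈ 6.12 × 59^0.645 ≈ 84.91 kt.
Cyclone Guambe: ΔP = 51; V ≈ 6.12 × 51^0.645 ≈ 77.29 kt.
Difference ≈ 84.91 − 77.29 = 7.62 → 8 kt.

8 kt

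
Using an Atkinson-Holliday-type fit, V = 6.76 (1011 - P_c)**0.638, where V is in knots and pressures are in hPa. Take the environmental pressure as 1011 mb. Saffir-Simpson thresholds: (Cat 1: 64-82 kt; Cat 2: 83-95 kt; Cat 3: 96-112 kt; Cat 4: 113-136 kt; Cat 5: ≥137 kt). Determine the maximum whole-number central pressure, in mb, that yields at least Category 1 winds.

977 mb

Category 1 begins at V = 64 kt.
Required ΔP = (64/6.76)^(1/0.638) = 9.467^1.567 ≈ 33.90 mb.
P_c ≤ 1011 − 33.90 = 977.10, so the highest integer P_c is 977 mb.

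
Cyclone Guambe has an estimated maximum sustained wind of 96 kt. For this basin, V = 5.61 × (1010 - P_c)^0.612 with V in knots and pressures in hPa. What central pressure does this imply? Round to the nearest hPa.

906 hPa

ΔP = (V / 5.61)^(1/0.612) = (96/5.61)^1.634.
96/5.61 = 17.112; 17.112^1.634 ≈ 103.56 hPa.
P_c = 1010 − 103.56 = 906.44 ≈ 906 hPa.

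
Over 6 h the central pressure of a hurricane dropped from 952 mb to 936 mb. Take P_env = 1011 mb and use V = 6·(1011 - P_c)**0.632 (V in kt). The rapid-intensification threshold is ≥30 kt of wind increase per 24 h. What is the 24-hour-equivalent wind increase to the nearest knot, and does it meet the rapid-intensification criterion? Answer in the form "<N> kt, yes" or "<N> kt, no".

V₁: ΔP = 59, V ≈ 6 × 59^0.632 ≈ 78.95 kt.
V₂: ΔP = 75, V ≈ 6 × 75^0.632 ≈ 91.87 kt.
ΔV over 6 h = 12.92 kt → 24 h equivalent = 12.92 × 24/6 ≈ 51.68 kt.
52 kt ≥ 30 kt ⇒ rapid intensification.

52 kt, yes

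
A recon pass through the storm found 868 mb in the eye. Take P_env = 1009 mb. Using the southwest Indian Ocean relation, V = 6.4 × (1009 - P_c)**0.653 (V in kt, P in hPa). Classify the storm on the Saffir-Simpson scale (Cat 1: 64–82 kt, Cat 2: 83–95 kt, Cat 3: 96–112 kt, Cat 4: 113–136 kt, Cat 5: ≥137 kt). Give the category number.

5

ΔP = 1009 − 868 = 141 mb.
V ≈ 6.4 × 141^0.653 = 6.4 × 25.32 ≈ 162 kt.
162 kt falls in the Category 5 band.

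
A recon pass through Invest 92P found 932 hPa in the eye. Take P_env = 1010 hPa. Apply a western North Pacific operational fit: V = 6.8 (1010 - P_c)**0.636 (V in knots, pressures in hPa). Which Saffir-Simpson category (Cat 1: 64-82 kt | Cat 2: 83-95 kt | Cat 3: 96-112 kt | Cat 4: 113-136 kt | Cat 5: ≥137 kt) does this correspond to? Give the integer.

3

ΔP = 1010 − 932 = 78 hPa.
V ≈ 6.8 × 78^0.636 = 6.8 × 15.97 ≈ 109 kt.
109 kt falls in the Category 3 band.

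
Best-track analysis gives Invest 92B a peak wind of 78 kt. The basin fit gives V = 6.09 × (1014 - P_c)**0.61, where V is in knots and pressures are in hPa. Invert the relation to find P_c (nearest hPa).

949 hPa

ΔP = (V / 6.09)^(1/0.61) = (78/6.09)^1.639.
78/6.09 = 12.808; 12.808^1.639 ≈ 65.39 hPa.
P_c = 1014 − 65.39 = 948.61 ≈ 949 hPa.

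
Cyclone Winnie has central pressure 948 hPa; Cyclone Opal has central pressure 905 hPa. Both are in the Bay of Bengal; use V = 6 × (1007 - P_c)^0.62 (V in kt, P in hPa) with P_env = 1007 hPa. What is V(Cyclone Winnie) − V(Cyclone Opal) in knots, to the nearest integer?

-30 kt

Cyclone Winnie: ΔP = 59; V ≈ 6 × 59^0.62 ≈ 75.18 kt.
Cyclone Opal: ΔP = 102; V ≈ 6 × 102^0.62 ≈ 105.56 kt.
Difference ≈ 75.18 − 105.56 = -30.38 → -30 kt.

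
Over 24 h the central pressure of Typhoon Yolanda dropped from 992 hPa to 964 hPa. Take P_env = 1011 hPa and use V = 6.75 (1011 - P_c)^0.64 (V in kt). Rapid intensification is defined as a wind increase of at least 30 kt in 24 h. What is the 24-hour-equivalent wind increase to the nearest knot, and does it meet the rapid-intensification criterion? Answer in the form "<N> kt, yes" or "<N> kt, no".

V₁: ΔP = 19, V ≈ 6.75 × 19^0.64 ≈ 44.43 kt.
V₂: ΔP = 47, V ≈ 6.75 × 47^0.64 ≈ 79.33 kt.
ΔV over 24 h = 34.90 kt → 24 h equivalent = 34.90 × 24/24 ≈ 34.90 kt.
35 kt ≥ 30 kt ⇒ rapid intensification.

35 kt, yes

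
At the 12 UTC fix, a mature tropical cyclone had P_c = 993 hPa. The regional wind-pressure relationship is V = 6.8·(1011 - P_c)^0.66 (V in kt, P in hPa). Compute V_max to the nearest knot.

ΔP = 1011 − 993 = 18 hPa.
18^0.66 ≈ 6.737.
V ≈ 6.8 × 6.737 ≈ 45.8 kt.

46 kt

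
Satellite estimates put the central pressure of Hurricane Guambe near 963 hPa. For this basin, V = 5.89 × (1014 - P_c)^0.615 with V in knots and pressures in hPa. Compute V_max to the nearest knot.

66 kt

ΔP = 1014 − 963 = 51 hPa.
51^0.615 ≈ 11.224.
V ≈ 5.89 × 11.224 ≈ 66.1 kt.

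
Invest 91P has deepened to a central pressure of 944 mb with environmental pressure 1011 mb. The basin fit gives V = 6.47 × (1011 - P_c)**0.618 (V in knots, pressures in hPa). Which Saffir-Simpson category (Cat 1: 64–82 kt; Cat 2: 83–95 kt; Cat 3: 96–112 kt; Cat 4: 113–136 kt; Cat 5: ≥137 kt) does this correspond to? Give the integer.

2

ΔP = 1011 − 944 = 67 mb.
V ≈ 6.47 × 67^0.618 = 6.47 × 13.44 ≈ 87 kt.
87 kt falls in the Category 2 band.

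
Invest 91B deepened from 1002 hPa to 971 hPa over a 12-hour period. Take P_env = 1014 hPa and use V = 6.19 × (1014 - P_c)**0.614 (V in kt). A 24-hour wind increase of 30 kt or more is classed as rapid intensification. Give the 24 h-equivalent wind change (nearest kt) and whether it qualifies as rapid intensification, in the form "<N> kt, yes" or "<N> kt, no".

V₁: ΔP = 12, V ≈ 6.19 × 12^0.614 ≈ 28.46 kt.
V₂: ΔP = 43, V ≈ 6.19 × 43^0.614 ≈ 62.32 kt.
ΔV over 12 h = 33.86 kt → 24 h equivalent = 33.86 × 24/12 ≈ 67.72 kt.
68 kt ≥ 30 kt ⇒ rapid intensification.

68 kt, yes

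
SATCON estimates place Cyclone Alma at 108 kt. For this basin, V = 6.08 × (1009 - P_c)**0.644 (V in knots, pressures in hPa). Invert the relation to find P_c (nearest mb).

922 mb

ΔP = (V / 6.08)^(1/0.644) = (108/6.08)^1.553.
108/6.08 = 17.763; 17.763^1.553 ≈ 87.15 mb.
P_c = 1009 − 87.15 = 921.85 ≈ 922 mb.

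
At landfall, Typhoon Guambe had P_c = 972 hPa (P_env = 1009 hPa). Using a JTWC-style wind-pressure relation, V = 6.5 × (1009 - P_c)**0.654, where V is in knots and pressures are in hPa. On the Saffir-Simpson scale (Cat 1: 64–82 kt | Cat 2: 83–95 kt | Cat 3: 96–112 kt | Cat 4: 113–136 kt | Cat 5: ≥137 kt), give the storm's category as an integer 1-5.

1

ΔP = 1009 − 972 = 37 hPa.
V ≈ 6.5 × 37^0.654 = 6.5 × 10.61 ≈ 69 kt.
69 kt falls in the Category 1 band.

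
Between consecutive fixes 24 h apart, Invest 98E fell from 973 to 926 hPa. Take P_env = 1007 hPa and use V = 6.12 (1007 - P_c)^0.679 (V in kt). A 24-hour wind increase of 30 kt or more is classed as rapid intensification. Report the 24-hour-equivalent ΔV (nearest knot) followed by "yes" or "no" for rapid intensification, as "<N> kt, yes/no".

V₁: ΔP = 34, V ≈ 6.12 × 34^0.679 ≈ 67.09 kt.
V₂: ΔP = 81, V ≈ 6.12 × 81^0.679 ≈ 120.95 kt.
ΔV over 24 h = 53.86 kt → 24 h equivalent = 53.86 × 24/24 ≈ 53.86 kt.
54 kt ≥ 30 kt ⇒ rapid intensification.

54 kt, yes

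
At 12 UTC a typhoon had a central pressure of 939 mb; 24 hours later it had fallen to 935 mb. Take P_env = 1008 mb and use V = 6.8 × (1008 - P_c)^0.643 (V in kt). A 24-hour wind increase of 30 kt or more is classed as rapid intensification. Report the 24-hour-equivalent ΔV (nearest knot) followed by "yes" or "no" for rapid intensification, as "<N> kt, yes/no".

V₁: ΔP = 69, V ≈ 6.8 × 69^0.643 ≈ 103.49 kt.
V₂: ΔP = 73, V ≈ 6.8 × 73^0.643 ≈ 107.31 kt.
ΔV over 24 h = 3.82 kt → 24 h equivalent = 3.82 × 24/24 ≈ 3.82 kt.
4 kt < 30 kt ⇒ not rapid intensification.

4 kt, no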